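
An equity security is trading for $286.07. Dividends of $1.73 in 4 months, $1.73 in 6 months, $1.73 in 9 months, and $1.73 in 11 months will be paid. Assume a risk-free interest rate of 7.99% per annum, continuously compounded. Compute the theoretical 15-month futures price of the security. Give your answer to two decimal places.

$308.84

PV(dividends) I = 1.73·e^(−0.0799·4/12) + 1.73·e^(−0.0799·6/12) + 1.73·e^(−0.0799·9/12) + 1.73·e^(−0.0799·11/12)
I = 1.6845 + 1.6622 + 1.6294 + 1.6078 = 6.5839
F = (S − I)·e^(rT) = (286.07 − 6.5839) · e^(0.0799·15/12)
= 279.4861 · e^0.099875 = 279.4861 × 1.105033 = $308.84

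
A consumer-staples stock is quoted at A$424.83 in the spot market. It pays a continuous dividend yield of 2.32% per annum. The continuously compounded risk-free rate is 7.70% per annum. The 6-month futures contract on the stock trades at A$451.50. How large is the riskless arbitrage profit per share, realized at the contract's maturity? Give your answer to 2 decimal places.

A$15.09 per share

Fair futures: F* = S·e^(carry·T), with carry = (r − q) = 0.0770 − 0.0232 = 0.0538
F* = 424.83 · e^(0.0538 × 6/12) = 424.83 · e^0.026900 = 424.83 × 1.027265 = A$436.4130
Market A$451.50 > fair A$436.4130: forward overpriced → cash-and-carry (buy spot, short the forward).
At maturity, profit = |F_mkt − F*| = |451.50 − 436.4130| = A$15.09 per share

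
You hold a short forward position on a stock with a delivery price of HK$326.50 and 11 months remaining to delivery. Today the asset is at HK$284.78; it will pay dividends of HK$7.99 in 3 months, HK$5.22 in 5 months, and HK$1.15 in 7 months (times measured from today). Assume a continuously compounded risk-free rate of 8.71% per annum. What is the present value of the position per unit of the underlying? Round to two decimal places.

PV(remaining dividends) I = 7.99·e^(−0.0871·3/12) + 5.22·e^(−0.0871·5/12) + 1.15·e^(−0.0871·7/12) = 13.9449
Current forward F = (S − I)·e^(rT) = (284.78 − 13.9449)·e^(0.0871·11/12) = 270.8351 × 1.083116 = 293.3458
Value (long) = (F − K)·e^(−rT) = (293.3458 − 326.50) × 0.923263 = -30.6100
Short position value = −(long value) = HK$30.61

HK$30.61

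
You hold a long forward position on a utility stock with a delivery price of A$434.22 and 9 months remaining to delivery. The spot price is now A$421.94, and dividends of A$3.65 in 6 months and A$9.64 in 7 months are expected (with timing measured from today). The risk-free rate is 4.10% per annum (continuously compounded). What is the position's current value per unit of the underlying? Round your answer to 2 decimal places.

-A$12.12

PV(remaining dividends) I = 3.65·e^(−0.0410·6/12) + 9.64·e^(−0.0410·7/12) = 12.9881
Current forward F = (S − I)·e^(rT) = (421.94 − 12.9881)·e^(0.0410·9/12) = 408.9519 × 1.031228 = 421.7226
Value (long) = (F − K)·e^(−rT) = (421.7226 − 434.22) × 0.969718 = -12.1190
Value = -A$12.12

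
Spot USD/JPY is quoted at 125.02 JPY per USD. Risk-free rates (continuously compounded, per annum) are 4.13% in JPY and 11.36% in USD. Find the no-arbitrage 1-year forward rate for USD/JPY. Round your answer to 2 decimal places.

116.30

F = S·e^((r_JPY − r_USD)T) = 125.02 · e^((0.0413 − 0.1136) × 1)
= 125.02 · e^-0.072300 = 125.02 × 0.930252
F = 116.30 JPY per USD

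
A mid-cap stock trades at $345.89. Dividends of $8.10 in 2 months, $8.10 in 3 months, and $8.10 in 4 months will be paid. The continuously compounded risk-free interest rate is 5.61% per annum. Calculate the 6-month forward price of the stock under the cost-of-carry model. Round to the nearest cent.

$331.09

PV(dividends) I = 8.10·e^(−0.0561·2/12) + 8.10·e^(−0.0561·3/12) + 8.10·e^(−0.0561·4/12)
I = 8.0246 + 7.9872 + 7.9499 = 23.9617
F = (S − I)·e^(rT) = (345.89 − 23.9617) · e^(0.0561·6/12)
= 321.9283 · e^0.028050 = 321.9283 × 1.028447 = $331.09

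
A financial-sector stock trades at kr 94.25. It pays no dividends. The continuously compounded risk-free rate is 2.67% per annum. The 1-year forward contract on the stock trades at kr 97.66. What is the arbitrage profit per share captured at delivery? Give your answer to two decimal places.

Fair forward: F* = S·e^(carry·T), with carry = r = 0.0267
F* = 94.25 · e^(0.0267 × 1) = 94.25 · e^0.026700 = 94.25 × 1.027060 = kr 96.8004
Market kr 97.66 > fair kr 96.8004: forward overpriced → cash-and-carry (buy spot, short the forward).
At maturity, profit = |F_mkt − F*| = |97.66 − 96.8004| = kr 0.86 per share

kr 0.86 per share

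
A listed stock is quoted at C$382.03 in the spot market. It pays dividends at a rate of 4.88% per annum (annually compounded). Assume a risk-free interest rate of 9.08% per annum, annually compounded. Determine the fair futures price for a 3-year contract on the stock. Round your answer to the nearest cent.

F = S · (1+r)^T / (1+q)^T
= 382.03 × 1.297883 / 1.153661 = 382.03 × 1.125012
F = C$429.79

C$429.79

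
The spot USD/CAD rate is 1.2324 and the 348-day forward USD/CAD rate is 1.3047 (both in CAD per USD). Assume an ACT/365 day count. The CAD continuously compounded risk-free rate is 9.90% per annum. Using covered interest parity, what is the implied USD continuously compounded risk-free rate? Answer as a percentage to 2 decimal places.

F = S·e^((r_CAD − r_USD)T) ⇒ r_USD = r_CAD − ln(F/S)/T
ln(1.3047/1.2324) = 0.057010; /(348/365) = 0.059795
r_USD = 0.0990 − 0.059795 = 0.039205
r_USD = 3.92%

3.92%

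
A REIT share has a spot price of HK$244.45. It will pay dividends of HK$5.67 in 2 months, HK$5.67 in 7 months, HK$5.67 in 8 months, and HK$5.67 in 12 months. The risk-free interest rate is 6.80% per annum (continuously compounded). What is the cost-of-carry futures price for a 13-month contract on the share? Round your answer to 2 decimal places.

PV(dividends) I = 5.67·e^(−0.0680·2/12) + 5.67·e^(−0.0680·7/12) + 5.67·e^(−0.0680·8/12) + 5.67·e^(−0.0680·12/12)
I = 5.6061 + 5.4495 + 5.4187 + 5.2973 = 21.7716
F = (S − I)·e^(rT) = (244.45 − 21.7716) · e^(0.0680·13/12)
= 222.6784 · e^0.073667 = 222.6784 × 1.076448 = HK$239.70

HK$239.70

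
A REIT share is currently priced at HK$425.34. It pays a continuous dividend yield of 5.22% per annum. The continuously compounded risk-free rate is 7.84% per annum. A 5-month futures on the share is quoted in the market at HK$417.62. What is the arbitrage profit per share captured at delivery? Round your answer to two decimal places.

HK$12.39 per share

Fair futures: F* = S·e^(carry·T), with carry = (r − q) = 0.0784 − 0.0522 = 0.0262
F* = 425.34 · e^(0.0262 × 5/12) = 425.34 · e^0.010917 = 425.34 × 1.010977 = HK$430.0090
Market HK$417.62 < fair HK$430.0090: forward underpriced → reverse cash-and-carry (short spot, go long the forward).
At maturity, profit = |F_mkt − F*| = |417.62 − 430.0090| = HK$12.39 per share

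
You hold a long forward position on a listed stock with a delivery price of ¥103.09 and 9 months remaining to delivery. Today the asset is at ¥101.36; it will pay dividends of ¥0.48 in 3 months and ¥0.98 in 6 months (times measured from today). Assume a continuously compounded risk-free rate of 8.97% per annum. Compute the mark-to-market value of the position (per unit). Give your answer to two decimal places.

¥3.57

PV(remaining dividends) I = 0.48·e^(−0.0897·3/12) + 0.98·e^(−0.0897·6/12) = 1.4064
Current forward F = (S − I)·e^(rT) = (101.36 − 1.4064)·e^(0.0897·9/12) = 99.9536 × 1.069590 = 106.9094
Value (long) = (F − K)·e^(−rT) = (106.9094 − 103.09) × 0.934938 = 3.5709
Value = ¥3.57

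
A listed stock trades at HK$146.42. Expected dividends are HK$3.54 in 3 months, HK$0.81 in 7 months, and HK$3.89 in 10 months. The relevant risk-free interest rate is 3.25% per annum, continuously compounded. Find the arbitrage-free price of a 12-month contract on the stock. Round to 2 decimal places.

PV(dividends) I = 3.54·e^(−0.0325·3/12) + 0.81·e^(−0.0325·7/12) + 3.89·e^(−0.0325·10/12)
I = 3.5114 + 0.7948 + 3.7861 = 8.0923
F = (S − I)·e^(rT) = (146.42 − 8.0923) · e^(0.0325·12/12)
= 138.3277 · e^0.032500 = 138.3277 × 1.033034 = HK$142.90

HK$142.90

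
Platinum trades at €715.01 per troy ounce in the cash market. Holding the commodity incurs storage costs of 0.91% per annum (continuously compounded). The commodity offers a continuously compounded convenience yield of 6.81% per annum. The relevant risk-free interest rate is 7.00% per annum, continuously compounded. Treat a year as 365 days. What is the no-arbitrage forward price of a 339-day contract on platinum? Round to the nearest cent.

Net carry = r + u − y = 0.0700 + 0.0091 − 0.0681 = 0.0110
F = S·e^((r+u−y)T) = 715.01 · e^(0.0110 × 339/365) = 715.01 · e^0.010216
= 715.01 × 1.010268 = €722.35 per troy ounce

€722.35 per troy ounce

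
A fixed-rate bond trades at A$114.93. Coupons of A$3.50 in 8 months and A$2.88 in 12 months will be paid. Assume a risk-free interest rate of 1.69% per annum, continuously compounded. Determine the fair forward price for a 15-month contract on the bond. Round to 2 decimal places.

A$110.96

PV(coupons) I = 3.50·e^(−0.0169·8/12) + 2.88·e^(−0.0169·12/12)
I = 3.4608 + 2.8317 = 6.2925
F = (S − I)·e^(rT) = (114.93 − 6.2925) · e^(0.0169·15/12)
= 108.6375 · e^0.021125 = 108.6375 × 1.021350 = A$110.96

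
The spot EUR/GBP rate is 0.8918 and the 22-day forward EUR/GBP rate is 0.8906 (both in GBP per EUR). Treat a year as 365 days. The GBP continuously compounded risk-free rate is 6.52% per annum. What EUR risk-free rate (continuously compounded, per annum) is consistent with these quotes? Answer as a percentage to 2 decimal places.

8.75%

F = S·e^((r_GBP − r_EUR)T) ⇒ r_EUR = r_GBP − ln(F/S)/T
ln(0.8906/0.8918) = -0.001346; /(22/365) = -0.022331
r_EUR = 0.0652 + 0.022331 = 0.087531
r_EUR = 8.75%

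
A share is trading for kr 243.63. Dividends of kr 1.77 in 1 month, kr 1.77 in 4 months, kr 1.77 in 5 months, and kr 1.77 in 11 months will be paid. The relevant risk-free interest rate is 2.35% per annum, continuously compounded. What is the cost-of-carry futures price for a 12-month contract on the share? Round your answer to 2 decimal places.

kr 242.25

PV(dividends) I = 1.77·e^(−0.0235·1/12) + 1.77·e^(−0.0235·4/12) + 1.77·e^(−0.0235·5/12) + 1.77·e^(−0.0235·11/12)
I = 1.7665 + 1.7562 + 1.7528 + 1.7323 = 7.0078
F = (S − I)·e^(rT) = (243.63 − 7.0078) · e^(0.0235·12/12)
= 236.6222 · e^0.023500 = 236.6222 × 1.023778 = kr 242.25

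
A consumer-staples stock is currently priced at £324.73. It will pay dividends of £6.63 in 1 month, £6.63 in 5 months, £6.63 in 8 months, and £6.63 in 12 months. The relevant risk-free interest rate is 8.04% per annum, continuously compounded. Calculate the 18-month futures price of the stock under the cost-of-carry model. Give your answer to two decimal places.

PV(dividends) I = 6.63·e^(−0.0804·1/12) + 6.63·e^(−0.0804·5/12) + 6.63·e^(−0.0804·8/12) + 6.63·e^(−0.0804·12/12)
I = 6.5857 + 6.4116 + 6.2840 + 6.1178 = 25.3991
F = (S − I)·e^(rT) = (324.73 − 25.3991) · e^(0.0804·18/12)
= 299.3309 · e^0.120600 = 299.3309 × 1.128174 = £337.70

£337.70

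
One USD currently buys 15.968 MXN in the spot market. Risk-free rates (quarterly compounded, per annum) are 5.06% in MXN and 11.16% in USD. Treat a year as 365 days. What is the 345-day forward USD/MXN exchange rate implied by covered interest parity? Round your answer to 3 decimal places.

15.091

By covered interest parity, F = S · (1+r_MXN/4)^(4T) / (1+r_USD/4)^(4T)
= 15.968 × 1.048675 / 1.109645 = 15.968 × 0.945054
F = 15.091 MXN per USD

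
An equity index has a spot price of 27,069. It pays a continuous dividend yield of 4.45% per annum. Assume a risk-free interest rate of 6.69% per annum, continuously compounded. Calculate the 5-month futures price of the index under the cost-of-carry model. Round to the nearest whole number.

27,323

F = S·e^((r − q)T) = 27069 · e^((0.0669 − 0.0445) × 5/12)
= 27069 · e^0.009333 = 27069 × 1.009377
F = 27,323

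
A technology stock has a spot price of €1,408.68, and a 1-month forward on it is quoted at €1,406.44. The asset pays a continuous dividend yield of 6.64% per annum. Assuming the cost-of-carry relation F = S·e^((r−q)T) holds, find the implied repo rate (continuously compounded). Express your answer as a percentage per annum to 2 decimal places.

From F = S·e^((r−q)T): (r − q) = ln(F/S)/T
ln(1406.44/1408.68) = ln(0.998410) = -0.001591
(r − q) = -0.001591 / (1/12) = -0.019092
r = ln(F/S)/T + q = -0.019092 + 0.0664 = 0.047308
r = 4.73%

4.73%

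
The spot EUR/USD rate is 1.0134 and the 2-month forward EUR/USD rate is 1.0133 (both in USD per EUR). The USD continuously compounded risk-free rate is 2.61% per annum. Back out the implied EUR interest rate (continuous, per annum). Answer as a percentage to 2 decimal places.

F = S·e^((r_USD − r_EUR)T) ⇒ r_EUR = r_USD − ln(F/S)/T
ln(1.0133/1.0134) = -0.000099; /(2/12) = -0.000594
r_EUR = 0.0261 + 0.000594 = 0.026694
r_EUR = 2.67%

2.67%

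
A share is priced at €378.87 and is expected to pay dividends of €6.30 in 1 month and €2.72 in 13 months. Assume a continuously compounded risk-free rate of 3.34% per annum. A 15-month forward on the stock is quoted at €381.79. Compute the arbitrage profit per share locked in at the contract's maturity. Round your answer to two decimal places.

€3.95 per share

PV(dividends) I = 6.30·e^(−0.0334·1/12) + 2.72·e^(−0.0334·13/12) = 8.9058
Fair forward F* = (S − I)·e^(rT) = (378.87 − 8.9058)·e^0.041750 = 369.9642 × 1.042634 = 385.7373
Market €381.79 < fair 385.7373: forward underpriced → reverse cash-and-carry (short the stock, invest proceeds at r, pay the dividends, go long the forward).
Profit at T = |F_mkt − F*| = |381.79 − 385.7373| = €3.95 per share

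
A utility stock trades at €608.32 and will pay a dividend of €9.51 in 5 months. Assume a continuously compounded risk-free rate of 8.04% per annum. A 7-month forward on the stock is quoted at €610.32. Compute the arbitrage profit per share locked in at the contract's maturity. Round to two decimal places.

PV(dividends) I = 9.51·e^(−0.0804·5/12) = 9.1967
Fair forward F* = (S − I)·e^(rT) = (608.32 − 9.1967)·e^0.046900 = 599.1233 × 1.048017 = 627.8914
Market €610.32 < fair 627.8914: forward underpriced → reverse cash-and-carry (short the stock, invest proceeds at r, pay the dividends, go long the forward).
Profit at T = |F_mkt − F*| = |610.32 − 627.8914| = €17.57 per share

€17.57 per share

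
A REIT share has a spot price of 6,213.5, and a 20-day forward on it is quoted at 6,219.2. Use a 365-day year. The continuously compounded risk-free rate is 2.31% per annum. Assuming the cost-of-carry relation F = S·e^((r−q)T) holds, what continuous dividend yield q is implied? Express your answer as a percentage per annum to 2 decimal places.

0.64%

From F = S·e^((r−q)T): (r − q) = ln(F/S)/T
ln(6219.2/6213.5) = ln(1.000917) = 0.000917
(r − q) = 0.000917 / (20/365) = 0.016735
q = r − ln(F/S)/T = 0.0231 − 0.016735 = 0.006365
q = 0.64%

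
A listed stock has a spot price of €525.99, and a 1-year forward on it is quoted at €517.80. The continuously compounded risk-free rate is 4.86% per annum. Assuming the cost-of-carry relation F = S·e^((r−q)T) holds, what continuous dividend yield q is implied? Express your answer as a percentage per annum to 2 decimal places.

From F = S·e^((r−q)T): (r − q) = ln(F/S)/T
ln(517.80/525.99) = ln(0.984429) = -0.015694
(r − q) = -0.015694 / (12/12) = -0.015694
q = r − ln(F/S)/T = 0.0486 + 0.015694 = 0.064294
q = 6.43%

6.43%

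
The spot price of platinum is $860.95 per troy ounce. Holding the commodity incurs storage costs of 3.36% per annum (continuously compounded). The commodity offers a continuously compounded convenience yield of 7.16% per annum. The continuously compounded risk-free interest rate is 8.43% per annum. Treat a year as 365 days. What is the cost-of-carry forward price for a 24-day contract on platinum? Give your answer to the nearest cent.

Net carry = r + u − y = 0.0843 + 0.0336 − 0.0716 = 0.0463
F = S·e^((r+u−y)T) = 860.95 · e^(0.0463 × 24/365) = 860.95 · e^0.003044
= 860.95 × 1.003049 = $863.58 per troy ounce

$863.58 per troy ounce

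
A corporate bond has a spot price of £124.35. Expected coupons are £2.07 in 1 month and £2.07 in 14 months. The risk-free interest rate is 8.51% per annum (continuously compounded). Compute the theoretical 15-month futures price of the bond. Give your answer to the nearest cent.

£133.94

PV(coupons) I = 2.07·e^(−0.0851·1/12) + 2.07·e^(−0.0851·14/12)
I = 2.0554 + 1.8744 = 3.9298
F = (S − I)·e^(rT) = (124.35 − 3.9298) · e^(0.0851·15/12)
= 120.4202 · e^0.106375 = 120.4202 × 1.112239 = £133.94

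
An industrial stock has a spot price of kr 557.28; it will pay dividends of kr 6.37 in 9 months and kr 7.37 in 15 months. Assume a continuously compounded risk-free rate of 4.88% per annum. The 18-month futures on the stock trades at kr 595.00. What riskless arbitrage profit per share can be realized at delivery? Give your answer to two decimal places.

PV(dividends) I = 6.37·e^(−0.0488·9/12) + 7.37·e^(−0.0488·15/12) = 13.0749
Fair futures F* = (S − I)·e^(rT) = (557.28 − 13.0749)·e^0.073200 = 544.2051 × 1.075946 = 585.5353
Market kr 595.00 > fair 585.5353: forward overpriced → cash-and-carry (borrow at r, buy the stock and collect the dividends, short the forward).
Profit at T = |F_mkt − F*| = |595.00 − 585.5353| = kr 9.46 per share

kr 9.46 per share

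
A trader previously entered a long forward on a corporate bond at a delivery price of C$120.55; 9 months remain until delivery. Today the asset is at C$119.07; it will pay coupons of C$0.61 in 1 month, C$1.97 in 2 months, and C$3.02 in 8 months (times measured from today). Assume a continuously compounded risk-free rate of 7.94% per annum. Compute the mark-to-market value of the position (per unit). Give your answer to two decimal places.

PV(remaining coupons) I = 0.61·e^(−0.0794·1/12) + 1.97·e^(−0.0794·2/12) + 3.02·e^(−0.0794·8/12) = 5.4144
Current forward F = (S − I)·e^(rT) = (119.07 − 5.4144)·e^(0.0794·9/12) = 113.6556 × 1.061359 = 120.6294
Value (long) = (F − K)·e^(−rT) = (120.6294 − 120.55) × 0.942188 = 0.0748
Value = C$0.07

C$0.07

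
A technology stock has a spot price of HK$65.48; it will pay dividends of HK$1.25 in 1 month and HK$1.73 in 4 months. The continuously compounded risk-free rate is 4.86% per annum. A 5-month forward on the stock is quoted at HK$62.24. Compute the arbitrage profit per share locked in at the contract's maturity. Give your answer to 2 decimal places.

PV(dividends) I = 1.25·e^(−0.0486·1/12) + 1.73·e^(−0.0486·4/12) = 2.9471
Fair forward F* = (S − I)·e^(rT) = (65.48 − 2.9471)·e^0.020250 = 62.5329 × 1.020456 = 63.8121
Market HK$62.24 < fair 63.8121: forward underpriced → reverse cash-and-carry (short the stock, invest proceeds at r, pay the dividends, go long the forward).
Profit at T = |F_mkt − F*| = |62.24 − 63.8121| = HK$1.57 per share

HK$1.57 per share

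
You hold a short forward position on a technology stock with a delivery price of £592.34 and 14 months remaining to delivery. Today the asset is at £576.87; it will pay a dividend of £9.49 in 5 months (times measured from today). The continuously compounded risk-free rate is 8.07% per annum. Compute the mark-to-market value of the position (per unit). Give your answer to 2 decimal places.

PV(remaining dividends) I = 9.49·e^(−0.0807·5/12) = 9.1762
Current forward F = (S − I)·e^(rT) = (576.87 − 9.1762)·e^(0.0807·14/12) = 567.6938 × 1.098725 = 623.7394
Value (long) = (F − K)·e^(−rT) = (623.7394 − 592.34) × 0.910146 = 28.5780
Short position value = −(long value) = -£28.58

-£28.58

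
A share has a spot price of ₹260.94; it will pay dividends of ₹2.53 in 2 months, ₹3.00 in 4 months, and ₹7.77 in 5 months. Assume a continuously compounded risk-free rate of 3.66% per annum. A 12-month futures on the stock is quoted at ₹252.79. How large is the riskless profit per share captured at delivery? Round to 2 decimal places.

PV(dividends) I = 2.53·e^(−0.0366·2/12) + 3.00·e^(−0.0366·4/12) + 7.77·e^(−0.0366·5/12) = 13.1306
Fair futures F* = (S − I)·e^(rT) = (260.94 − 13.1306)·e^0.036600 = 247.8094 × 1.037278 = 257.0472
Market ₹252.79 < fair 257.0472: forward underpriced → reverse cash-and-carry (short the stock, invest proceeds at r, pay the dividends, go long the forward).
Profit at T = |F_mkt − F*| = |252.79 − 257.0472| = ₹4.26 per share

₹4.26 per share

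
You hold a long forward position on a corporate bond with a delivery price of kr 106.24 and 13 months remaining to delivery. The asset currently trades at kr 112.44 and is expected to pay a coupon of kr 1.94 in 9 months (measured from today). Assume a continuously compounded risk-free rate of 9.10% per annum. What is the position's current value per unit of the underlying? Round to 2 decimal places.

kr 14.36

PV(remaining coupons) I = 1.94·e^(−0.0910·9/12) = 1.8120
Current forward F = (S − I)·e^(rT) = (112.44 − 1.8120)·e^(0.0910·13/12) = 110.6280 × 1.103606 = 122.0897
Value (long) = (F − K)·e^(−rT) = (122.0897 − 106.24) × 0.906120 = 14.3617
Value = kr 14.36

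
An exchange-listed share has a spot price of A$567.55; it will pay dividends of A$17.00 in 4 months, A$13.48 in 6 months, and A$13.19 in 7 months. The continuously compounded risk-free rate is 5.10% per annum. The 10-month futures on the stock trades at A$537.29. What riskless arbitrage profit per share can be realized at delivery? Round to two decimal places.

PV(dividends) I = 17.00·e^(−0.0510·4/12) + 13.48·e^(−0.0510·6/12) + 13.19·e^(−0.0510·7/12) = 42.6574
Fair futures F* = (S − I)·e^(rT) = (567.55 − 42.6574)·e^0.042500 = 524.8926 × 1.043416 = 547.6813
Market A$537.29 < fair 547.6813: forward underpriced → reverse cash-and-carry (short the stock, invest proceeds at r, pay the dividends, go long the forward).
Profit at T = |F_mkt − F*| = |537.29 − 547.6813| = A$10.39 per share

A$10.39 per share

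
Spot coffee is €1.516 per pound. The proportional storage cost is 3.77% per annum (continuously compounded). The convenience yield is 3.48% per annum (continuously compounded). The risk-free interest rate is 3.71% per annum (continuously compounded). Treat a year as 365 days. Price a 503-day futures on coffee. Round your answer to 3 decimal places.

€1.602 per pound

Net carry = r + u − y = 0.0371 + 0.0377 − 0.0348 = 0.0400
F = S·e^((r+u−y)T) = 1.516 · e^(0.0400 × 503/365) = 1.516 · e^0.055123
= 1.516 × 1.056671 = €1.602 per pound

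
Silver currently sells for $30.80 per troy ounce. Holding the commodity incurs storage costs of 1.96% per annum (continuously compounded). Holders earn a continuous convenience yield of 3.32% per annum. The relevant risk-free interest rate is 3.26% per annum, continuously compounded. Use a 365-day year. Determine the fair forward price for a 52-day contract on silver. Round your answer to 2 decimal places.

$30.88 per troy ounce

Net carry = r + u − y = 0.0326 + 0.0196 − 0.0332 = 0.0190
F = S·e^((r+u−y)T) = 30.80 · e^(0.0190 × 52/365) = 30.80 · e^0.002707
= 30.80 × 1.002711 = $30.88 per troy ounce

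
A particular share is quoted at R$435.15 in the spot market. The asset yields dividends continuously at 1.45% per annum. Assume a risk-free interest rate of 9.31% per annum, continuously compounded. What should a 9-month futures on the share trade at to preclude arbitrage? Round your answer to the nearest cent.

R$461.57

F = S·e^((r − q)T) = 435.15 · e^((0.0931 − 0.0145) × 9/12)
= 435.15 · e^0.058950 = 435.15 × 1.060722
F = R$461.57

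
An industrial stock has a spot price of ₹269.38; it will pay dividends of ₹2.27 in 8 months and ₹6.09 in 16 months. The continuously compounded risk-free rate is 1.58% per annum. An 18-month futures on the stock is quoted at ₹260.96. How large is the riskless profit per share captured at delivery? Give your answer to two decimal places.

PV(dividends) I = 2.27·e^(−0.0158·8/12) + 6.09·e^(−0.0158·16/12) = 8.2093
Fair futures F* = (S − I)·e^(rT) = (269.38 − 8.2093)·e^0.023700 = 261.1707 × 1.023983 = 267.4344
Market ₹260.96 < fair 267.4344: forward underpriced → reverse cash-and-carry (short the stock, invest proceeds at r, pay the dividends, go long the forward).
Profit at T = |F_mkt − F*| = |260.96 − 267.4344| = ₹6.47 per share

₹6.47 per share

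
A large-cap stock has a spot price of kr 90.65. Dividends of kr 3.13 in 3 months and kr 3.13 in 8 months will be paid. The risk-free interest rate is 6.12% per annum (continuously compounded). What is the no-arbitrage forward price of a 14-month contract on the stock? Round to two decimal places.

PV(dividends) I = 3.13·e^(−0.0612·3/12) + 3.13·e^(−0.0612·8/12)
I = 3.0825 + 3.0049 = 6.0874
F = (S − I)·e^(rT) = (90.65 − 6.0874) · e^(0.0612·14/12)
= 84.5626 · e^0.071400 = 84.5626 × 1.074011 = kr 90.82

kr 90.82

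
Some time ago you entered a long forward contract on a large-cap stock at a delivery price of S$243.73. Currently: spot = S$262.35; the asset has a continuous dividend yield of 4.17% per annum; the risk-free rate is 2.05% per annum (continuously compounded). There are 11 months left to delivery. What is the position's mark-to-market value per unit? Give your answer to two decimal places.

S$13.32

Current fair forward for the remaining 11 months: F = S·e^((r − q)·T), (r − q) = 0.0205 − 0.0417 = -0.0212
F = 262.35 · e^(-0.0212 × 11/12) = 262.35 × 0.980754 = 257.3008
Value of long forward = (F − K)·e^(−rT) = (257.3008 − 243.73) · e^(−0.0205·11/12)
= 13.5708 × 0.981384 = 13.32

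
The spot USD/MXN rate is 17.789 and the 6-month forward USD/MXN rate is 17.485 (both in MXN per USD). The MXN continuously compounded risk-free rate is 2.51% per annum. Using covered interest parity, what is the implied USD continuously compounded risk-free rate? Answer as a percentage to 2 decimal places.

F = S·e^((r_MXN − r_USD)T) ⇒ r_USD = r_MXN − ln(F/S)/T
ln(17.485/17.789) = -0.017237; /(6/12) = -0.034474
r_USD = 0.0251 + 0.034474 = 0.059574
r_USD = 5.96%

5.96%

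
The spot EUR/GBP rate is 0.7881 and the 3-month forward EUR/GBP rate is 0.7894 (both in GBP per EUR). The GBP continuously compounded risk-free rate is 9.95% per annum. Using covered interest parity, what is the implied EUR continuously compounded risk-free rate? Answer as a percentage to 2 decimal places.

9.29%

F = S·e^((r_GBP − r_EUR)T) ⇒ r_EUR = r_GBP − ln(F/S)/T
ln(0.7894/0.7881) = 0.001648; /(3/12) = 0.006592
r_EUR = 0.0995 − 0.006592 = 0.092908
r_EUR = 9.29%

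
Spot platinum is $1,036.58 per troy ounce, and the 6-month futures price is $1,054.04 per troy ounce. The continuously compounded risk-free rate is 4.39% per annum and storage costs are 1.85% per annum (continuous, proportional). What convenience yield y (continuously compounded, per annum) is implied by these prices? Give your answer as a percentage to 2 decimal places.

2.90%

F = S·e^((r+u−y)T) ⇒ (r+u−y) = ln(F/S)/T
ln(1054.04/1036.58) = 0.016704; /T ⇒ 0.033408
y = r + u − ln(F/S)/T = 0.0439 + 0.0185 − 0.033408 = 0.028992
y = 2.90%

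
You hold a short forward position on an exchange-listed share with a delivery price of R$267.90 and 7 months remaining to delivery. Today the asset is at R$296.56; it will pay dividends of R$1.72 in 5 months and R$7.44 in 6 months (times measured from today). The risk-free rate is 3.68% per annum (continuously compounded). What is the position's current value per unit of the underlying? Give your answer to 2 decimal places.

PV(remaining dividends) I = 1.72·e^(−0.0368·5/12) + 7.44·e^(−0.0368·6/12) = 8.9982
Current forward F = (S − I)·e^(rT) = (296.56 − 8.9982)·e^(0.0368·7/12) = 287.5618 × 1.021699 = 293.8016
Value (long) = (F − K)·e^(−rT) = (293.8016 − 267.90) × 0.978762 = 25.3515
Short position value = −(long value) = -R$25.35

-R$25.35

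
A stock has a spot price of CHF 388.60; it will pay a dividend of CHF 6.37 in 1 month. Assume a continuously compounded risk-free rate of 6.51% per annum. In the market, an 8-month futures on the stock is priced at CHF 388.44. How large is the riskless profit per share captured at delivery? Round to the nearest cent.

CHF 10.78 per share

PV(dividends) I = 6.37·e^(−0.0651·1/12) = 6.3355
Fair futures F* = (S − I)·e^(rT) = (388.60 − 6.3355)·e^0.043400 = 382.2645 × 1.044356 = 399.2202
Market CHF 388.44 < fair 399.2202: forward underpriced → reverse cash-and-carry (short the stock, invest proceeds at r, pay the dividends, go long the forward).
Profit at T = |F_mkt − F*| = |388.44 − 399.2202| = CHF 10.78 per share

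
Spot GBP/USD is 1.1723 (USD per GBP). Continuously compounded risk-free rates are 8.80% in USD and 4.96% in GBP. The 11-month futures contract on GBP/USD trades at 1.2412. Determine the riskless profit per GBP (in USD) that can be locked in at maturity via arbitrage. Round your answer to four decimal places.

0.0269 per GBP (in USD)

Fair futures: F* = S·e^(carry·T), with carry = (r_USD − r_GBP) = 0.0880 − 0.0496 = 0.0384
F* = 1.1723 · e^(0.0384 × 11/12) = 1.1723 · e^0.035200 = 1.1723 × 1.035827 = 1.2143
Market 1.2412 > fair 1.2143: forward overpriced → cash-and-carry (buy spot, short the forward).
At maturity, profit = |F_mkt − F*| = |1.2412 − 1.2143| = 0.0269 per GBP (in USD)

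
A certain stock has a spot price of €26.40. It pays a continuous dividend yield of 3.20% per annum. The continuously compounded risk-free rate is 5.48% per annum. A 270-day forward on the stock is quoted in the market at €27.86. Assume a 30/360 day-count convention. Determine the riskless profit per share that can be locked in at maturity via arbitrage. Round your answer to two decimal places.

€1.00 per share

Fair forward: F* = S·e^(carry·T), with carry = (r − q) = 0.0548 − 0.0320 = 0.0228
F* = 26.40 · e^(0.0228 × 270/360) = 26.40 · e^0.017100 = 26.40 × 1.017247 = €26.8553
Market €27.86 > fair €26.8553: forward overpriced → cash-and-carry (buy spot, short the forward).
At maturity, profit = |F_mkt − F*| = |27.86 − 26.8553| = €1.00 per share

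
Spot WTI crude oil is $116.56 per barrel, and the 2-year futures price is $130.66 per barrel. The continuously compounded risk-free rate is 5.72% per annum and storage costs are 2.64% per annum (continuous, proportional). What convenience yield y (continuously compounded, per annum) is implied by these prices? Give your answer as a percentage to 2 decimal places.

2.65%

F = S·e^((r+u−y)T) ⇒ (r+u−y) = ln(F/S)/T
ln(130.66/116.56) = 0.114192; /T ⇒ 0.057096
y = r + u − ln(F/S)/T = 0.0572 + 0.0264 − 0.057096 = 0.026504
y = 2.65%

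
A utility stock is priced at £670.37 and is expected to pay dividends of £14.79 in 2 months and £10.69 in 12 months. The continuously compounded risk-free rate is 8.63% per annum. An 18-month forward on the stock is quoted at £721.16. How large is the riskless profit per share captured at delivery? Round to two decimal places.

PV(dividends) I = 14.79·e^(−0.0863·2/12) + 10.69·e^(−0.0863·12/12) = 24.3849
Fair forward F* = (S − I)·e^(rT) = (670.37 − 24.3849)·e^0.129450 = 645.9851 × 1.138202 = 735.2615
Market £721.16 < fair 735.2615: forward underpriced → reverse cash-and-carry (short the stock, invest proceeds at r, pay the dividends, go long the forward).
Profit at T = |F_mkt − F*| = |721.16 − 735.2615| = £14.10 per share

£14.10 per share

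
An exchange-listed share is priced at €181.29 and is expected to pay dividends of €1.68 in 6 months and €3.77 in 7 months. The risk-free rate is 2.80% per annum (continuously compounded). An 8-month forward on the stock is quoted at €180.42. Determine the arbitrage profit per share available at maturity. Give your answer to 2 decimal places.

PV(dividends) I = 1.68·e^(−0.0280·6/12) + 3.77·e^(−0.0280·7/12) = 5.3656
Fair forward F* = (S − I)·e^(rT) = (181.29 − 5.3656)·e^0.018667 = 175.9244 × 1.018842 = 179.2392
Market €180.42 > fair 179.2392: forward overpriced → cash-and-carry (borrow at r, buy the stock and collect the dividends, short the forward).
Profit at T = |F_mkt − F*| = |180.42 − 179.2392| = €1.18 per share

€1.18 per share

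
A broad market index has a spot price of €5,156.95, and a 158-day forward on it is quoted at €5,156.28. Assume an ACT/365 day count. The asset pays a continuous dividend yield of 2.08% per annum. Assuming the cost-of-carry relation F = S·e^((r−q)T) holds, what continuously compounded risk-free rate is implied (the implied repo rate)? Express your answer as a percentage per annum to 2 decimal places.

From F = S·e^((r−q)T): (r − q) = ln(F/S)/T
ln(5156.28/5156.95) = ln(0.999870) = -0.000130
(r − q) = -0.000130 / (158/365) = -0.000300
r = ln(F/S)/T + q = -0.000300 + 0.0208 = 0.020500
r = 2.05%

2.05%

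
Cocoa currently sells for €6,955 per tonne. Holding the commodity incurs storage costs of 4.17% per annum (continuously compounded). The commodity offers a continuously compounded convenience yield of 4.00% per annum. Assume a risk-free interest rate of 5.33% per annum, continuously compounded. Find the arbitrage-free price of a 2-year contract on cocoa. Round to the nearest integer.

€7,764 per tonne

Net carry = r + u − y = 0.0533 + 0.0417 − 0.0400 = 0.0550
F = S·e^((r+u−y)T) = 6955 · e^(0.0550 × 2) = 6955 · e^0.110000
= 6955 × 1.116278 = €7,764 per tonne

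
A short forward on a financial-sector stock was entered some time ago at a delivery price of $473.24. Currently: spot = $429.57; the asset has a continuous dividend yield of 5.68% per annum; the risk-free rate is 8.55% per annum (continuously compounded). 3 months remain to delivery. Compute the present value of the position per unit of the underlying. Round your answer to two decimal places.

$39.72

Current fair forward for the remaining 3 months: F = S·e^((r − q)·T), (r − q) = 0.0855 − 0.0568 = 0.0287
F = 429.57 · e^(0.0287 × 3/12) = 429.57 × 1.007201 = 432.6633
Value of long forward = (F − K)·e^(−rT) = (432.6633 − 473.24) · e^(−0.0855·3/12)
= -40.5767 × 0.978852 = -39.72
Short position value = −(long value) = $39.72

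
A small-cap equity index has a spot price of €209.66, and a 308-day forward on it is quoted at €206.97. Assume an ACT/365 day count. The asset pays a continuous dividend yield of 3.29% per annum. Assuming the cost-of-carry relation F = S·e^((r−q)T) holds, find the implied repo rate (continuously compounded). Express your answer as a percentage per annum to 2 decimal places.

1.76%

From F = S·e^((r−q)T): (r − q) = ln(F/S)/T
ln(206.97/209.66) = ln(0.987170) = -0.012913
(r − q) = -0.012913 / (308/365) = -0.015303
r = ln(F/S)/T + q = -0.015303 + 0.0329 = 0.017597
r = 1.76%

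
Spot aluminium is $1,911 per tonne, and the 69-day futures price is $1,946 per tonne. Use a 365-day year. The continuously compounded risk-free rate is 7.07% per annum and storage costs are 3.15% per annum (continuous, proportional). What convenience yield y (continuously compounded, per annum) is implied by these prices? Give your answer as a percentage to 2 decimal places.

F = S·e^((r+u−y)T) ⇒ (r+u−y) = ln(F/S)/T
ln(1946/1911) = 0.018149; /T ⇒ 0.096006
y = r + u − ln(F/S)/T = 0.0707 + 0.0315 − 0.096006 = 0.006194
y = 0.62%

0.62%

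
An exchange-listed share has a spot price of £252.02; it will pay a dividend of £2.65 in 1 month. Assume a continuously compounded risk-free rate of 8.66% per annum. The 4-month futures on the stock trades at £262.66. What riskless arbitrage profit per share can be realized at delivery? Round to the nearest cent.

PV(dividends) I = 2.65·e^(−0.0866·1/12) = 2.6309
Fair futures F* = (S − I)·e^(rT) = (252.02 − 2.6309)·e^0.028867 = 249.3891 × 1.029288 = 256.6932
Market £262.66 > fair 256.6932: forward overpriced → cash-and-carry (borrow at r, buy the stock and collect the dividends, short the forward).
Profit at T = |F_mkt − F*| = |262.66 − 256.6932| = £5.97 per share

£5.97 per share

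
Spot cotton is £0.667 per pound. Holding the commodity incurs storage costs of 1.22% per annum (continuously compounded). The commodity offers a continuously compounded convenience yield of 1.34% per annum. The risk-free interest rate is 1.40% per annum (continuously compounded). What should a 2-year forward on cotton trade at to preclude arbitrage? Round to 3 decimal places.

£0.684 per pound

Net carry = r + u − y = 0.0140 + 0.0122 − 0.0134 = 0.0128
F = S·e^((r+u−y)T) = 0.667 · e^(0.0128 × 2) = 0.667 · e^0.025600
= 0.667 × 1.025930 = £0.684 per pound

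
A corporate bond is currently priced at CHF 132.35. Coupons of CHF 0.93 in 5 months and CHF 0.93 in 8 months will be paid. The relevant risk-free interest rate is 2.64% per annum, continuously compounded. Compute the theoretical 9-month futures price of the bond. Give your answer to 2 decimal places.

PV(coupons) I = 0.93·e^(−0.0264·5/12) + 0.93·e^(−0.0264·8/12)
I = 0.9198 + 0.9138 = 1.8336
F = (S − I)·e^(rT) = (132.35 − 1.8336) · e^(0.0264·9/12)
= 130.5164 · e^0.019800 = 130.5164 × 1.019997 = CHF 133.13

CHF 133.13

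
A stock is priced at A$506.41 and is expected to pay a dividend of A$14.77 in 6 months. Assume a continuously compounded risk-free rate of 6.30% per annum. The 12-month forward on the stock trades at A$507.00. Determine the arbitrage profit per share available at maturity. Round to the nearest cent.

A$17.10 per share

PV(dividends) I = 14.77·e^(−0.0630·6/12) = 14.3120
Fair forward F* = (S − I)·e^(rT) = (506.41 − 14.3120)·e^0.063000 = 492.0980 × 1.065027 = 524.0977
Market A$507.00 < fair 524.0977: forward underpriced → reverse cash-and-carry (short the stock, invest proceeds at r, pay the dividends, go long the forward).
Profit at T = |F_mkt − F*| = |507.00 − 524.0977| = A$17.10 per share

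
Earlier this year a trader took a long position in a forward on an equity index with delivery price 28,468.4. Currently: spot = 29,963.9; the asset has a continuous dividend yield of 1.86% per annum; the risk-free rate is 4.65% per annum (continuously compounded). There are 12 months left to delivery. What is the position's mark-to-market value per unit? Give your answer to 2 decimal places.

2236.80

Current fair forward for the remaining 12 months: F = S·e^((r − q)·T), (r − q) = 0.0465 − 0.0186 = 0.0279
F = 29963.9 · e^(0.0279 × 12/12) = 29963.9 × 1.02829285 = 30811.6641
Value of long forward = (F − K)·e^(−rT) = (30811.6641 − 28468.4) · e^(−0.0465·12/12)
= 2343.2641 × 0.95456456 = 2236.80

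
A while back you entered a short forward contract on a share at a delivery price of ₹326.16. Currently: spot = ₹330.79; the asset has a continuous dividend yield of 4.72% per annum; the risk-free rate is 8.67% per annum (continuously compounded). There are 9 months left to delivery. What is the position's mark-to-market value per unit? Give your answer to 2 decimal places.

Current fair forward for the remaining 9 months: F = S·e^((r − q)·T), (r − q) = 0.0867 − 0.0472 = 0.0395
F = 330.79 · e^(0.0395 × 9/12) = 330.79 × 1.030068 = 340.7362
Value of long forward = (F − K)·e^(−rT) = (340.7362 − 326.16) · e^(−0.0867·9/12)
= 14.5762 × 0.937044 = 13.66
Short position value = −(long value) = -₹13.66

-₹13.66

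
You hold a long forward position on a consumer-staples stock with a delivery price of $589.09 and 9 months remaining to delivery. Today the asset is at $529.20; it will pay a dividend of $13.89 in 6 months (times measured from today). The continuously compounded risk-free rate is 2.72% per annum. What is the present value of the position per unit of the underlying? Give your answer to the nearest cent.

PV(remaining dividends) I = 13.89·e^(−0.0272·6/12) = 13.7024
Current forward F = (S − I)·e^(rT) = (529.20 − 13.7024)·e^(0.0272·9/12) = 515.4976 × 1.020610 = 526.1220
Value (long) = (F − K)·e^(−rT) = (526.1220 − 589.09) × 0.979807 = -61.6965
Value = -$61.70

-$61.70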